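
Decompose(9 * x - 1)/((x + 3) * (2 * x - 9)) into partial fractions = 79/(15*(2*x - 9)) + 28/(15*(x + 3))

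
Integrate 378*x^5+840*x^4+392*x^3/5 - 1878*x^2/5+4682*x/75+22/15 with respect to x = 63*x^6 + 168*x^5 + 98*x^4/5 - 626*x^3/5 + 2341*x^2/75 + 22*x/15 + C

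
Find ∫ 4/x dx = 4*log(3*x) + C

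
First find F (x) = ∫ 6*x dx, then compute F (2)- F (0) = 12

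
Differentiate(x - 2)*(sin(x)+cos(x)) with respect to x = -x*sin(x) + x*cos(x) + 3*sin(x) - cos(x)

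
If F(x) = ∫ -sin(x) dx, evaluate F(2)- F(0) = -1 + cos(2)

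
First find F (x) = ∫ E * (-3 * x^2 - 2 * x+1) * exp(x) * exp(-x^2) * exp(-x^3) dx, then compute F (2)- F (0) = -E + exp(-9)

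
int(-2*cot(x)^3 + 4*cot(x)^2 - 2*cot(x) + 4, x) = (cot(x) - 2)^2 + C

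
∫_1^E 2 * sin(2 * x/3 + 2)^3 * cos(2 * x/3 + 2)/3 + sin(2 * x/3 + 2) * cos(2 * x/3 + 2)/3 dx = -sin(8/3)^2/4 - sin(8/3)^4/4 + sin(2*E/3 + 2)^4/4 + sin(2*E/3 + 2)^2/4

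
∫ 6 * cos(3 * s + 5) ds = 2*sin(3*s + 5) + C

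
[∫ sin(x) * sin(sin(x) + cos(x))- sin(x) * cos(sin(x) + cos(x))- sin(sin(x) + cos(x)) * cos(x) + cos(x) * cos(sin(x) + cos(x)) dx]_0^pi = -2*sin(1)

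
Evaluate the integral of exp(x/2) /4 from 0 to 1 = -1/2 + exp(1/2)/2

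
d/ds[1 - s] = -1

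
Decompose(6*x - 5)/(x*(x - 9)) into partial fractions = 49/(9*(x - 9)) + 5/(9*x)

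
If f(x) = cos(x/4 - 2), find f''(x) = -cos(x/4 - 2)/16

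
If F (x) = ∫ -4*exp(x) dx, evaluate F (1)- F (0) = 4 - 4*E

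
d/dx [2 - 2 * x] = -2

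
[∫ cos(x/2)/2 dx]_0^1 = sin(1/2)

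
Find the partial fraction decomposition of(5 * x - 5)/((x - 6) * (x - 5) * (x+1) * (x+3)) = 5/(36*(x + 3)) - 5/(42*(x + 1)) - 5/(12*(x - 5)) + 25/(63*(x - 6))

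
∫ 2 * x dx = x^2 + C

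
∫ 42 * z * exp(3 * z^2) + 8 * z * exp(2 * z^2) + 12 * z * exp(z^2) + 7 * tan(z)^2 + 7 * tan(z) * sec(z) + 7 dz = 7*exp(3*z^2) + 2*exp(2*z^2) + 6*exp(z^2) + 7*tan(z) + 7*sec(z) + C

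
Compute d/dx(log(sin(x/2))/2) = 1/(4*tan(x/2))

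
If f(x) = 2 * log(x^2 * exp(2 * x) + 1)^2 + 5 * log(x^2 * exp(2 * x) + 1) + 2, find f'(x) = (8*x^2*exp(2*x)*log(x^2*exp(2*x) + 1) + 10*x^2*exp(2*x) + 8*x*exp(2*x)*log(x^2*exp(2*x) + 1) + 10*x*exp(2*x))/(x^2*exp(2*x) + 1)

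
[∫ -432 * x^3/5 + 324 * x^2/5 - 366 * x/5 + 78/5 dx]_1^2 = -267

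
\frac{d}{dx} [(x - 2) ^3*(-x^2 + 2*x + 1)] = -5*x^4 + 32*x^3 - 69*x^2 + 52*x - 4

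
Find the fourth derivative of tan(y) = 24*tan(y)^5 + 40*tan(y)^3 + 16*tan(y)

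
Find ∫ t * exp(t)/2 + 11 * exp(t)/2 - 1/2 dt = (t + 10)*(exp(t) - 1)/2 + C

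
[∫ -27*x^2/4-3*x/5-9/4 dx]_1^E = -9*exp(3)/4 - 9*E/4 - 3*exp(2)/10 + 24/5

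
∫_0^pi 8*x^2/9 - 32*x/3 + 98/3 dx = (-4 + 2*pi/3)^3 + 2*pi/3 + 64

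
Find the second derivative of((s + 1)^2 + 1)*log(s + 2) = (2*s^2*log(s + 2) + 3*s^2 + 8*s*log(s + 2) + 10*s + 8*log(s + 2) + 6)/(s^2 + 4*s + 4)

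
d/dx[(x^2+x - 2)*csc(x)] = (-x^2*cos(x)/sin(x) + 2*x - x*cos(x)/sin(x) + 1 + 2*cos(x)/sin(x))/sin(x)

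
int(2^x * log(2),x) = 2^x + C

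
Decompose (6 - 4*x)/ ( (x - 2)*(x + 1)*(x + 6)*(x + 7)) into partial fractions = -17/(27*(x + 7)) + 3/(4*(x + 6)) - 1/(9*(x + 1)) - 1/(108*(x - 2))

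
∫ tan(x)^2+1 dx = tan(x) + C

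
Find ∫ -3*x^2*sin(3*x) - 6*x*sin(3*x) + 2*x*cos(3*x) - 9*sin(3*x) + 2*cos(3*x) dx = ((x + 1)^2 + 2)*cos(3*x) + C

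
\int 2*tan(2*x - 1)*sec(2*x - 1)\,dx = sec(2*x - 1) + C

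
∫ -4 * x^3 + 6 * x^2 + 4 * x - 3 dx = -x^4 + 2*x^3 + 2*x^2 - 3*x + C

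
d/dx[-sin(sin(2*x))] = -2*cos(2*x)*cos(sin(2*x))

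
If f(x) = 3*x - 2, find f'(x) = 3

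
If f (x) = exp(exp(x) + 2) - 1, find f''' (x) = exp(x + exp(x) + 2) + 3*exp(2*x + exp(x) + 2) + exp(3*x + exp(x) + 2)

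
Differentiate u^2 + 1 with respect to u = 2*u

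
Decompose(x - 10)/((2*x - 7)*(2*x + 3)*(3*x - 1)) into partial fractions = 87/(209*(3*x - 1)) - 23/(110*(2*x + 3)) - 13/(190*(2*x - 7))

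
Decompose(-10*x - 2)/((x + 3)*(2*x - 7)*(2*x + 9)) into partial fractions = 43/(24*(2*x + 9)) - 37/(104*(2*x - 7)) - 28/(39*(x + 3))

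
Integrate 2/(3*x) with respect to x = 2*log(x)/3 + C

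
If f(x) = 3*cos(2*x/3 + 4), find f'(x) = -2*sin(2*x/3 + 4)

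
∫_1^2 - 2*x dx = -3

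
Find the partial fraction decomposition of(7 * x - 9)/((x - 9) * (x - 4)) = -19/(5*(x - 4)) + 54/(5*(x - 9))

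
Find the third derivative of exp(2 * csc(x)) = 2*(1 + 6/sin(x) - 6/sin(x)^2 - 12/sin(x)^3 - 4*cos(x)^2/sin(x)^4)*exp(2/sin(x))*cos(x)/sin(x)^2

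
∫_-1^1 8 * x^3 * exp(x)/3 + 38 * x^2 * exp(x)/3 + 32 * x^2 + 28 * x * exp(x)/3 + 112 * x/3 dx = -2*exp(-1) + 22*E/3 + 64/3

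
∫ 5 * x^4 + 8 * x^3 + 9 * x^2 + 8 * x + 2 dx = x^5 + 2*x^4 + 3*x^3 + 4*x^2 + 2*x + C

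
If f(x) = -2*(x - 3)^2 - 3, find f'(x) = 12 - 4*x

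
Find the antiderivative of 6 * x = 3*x^2 + C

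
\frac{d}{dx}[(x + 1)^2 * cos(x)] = -x^2*sin(x) - 2*x*sin(x) + 2*x*cos(x) - sin(x) + 2*cos(x)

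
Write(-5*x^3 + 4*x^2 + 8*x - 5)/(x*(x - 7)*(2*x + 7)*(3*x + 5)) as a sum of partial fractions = 43/(143*(3*x + 5)) - 1843/(1617*(2*x + 7)) - 734/(1911*(x - 7)) + 1/(49*x)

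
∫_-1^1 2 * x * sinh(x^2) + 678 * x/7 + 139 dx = 278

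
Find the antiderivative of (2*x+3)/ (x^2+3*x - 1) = log(x^2 + 3*x - 1) + C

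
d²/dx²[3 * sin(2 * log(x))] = -6*(2*sin(2*log(x)) + cos(2*log(x)))/x^2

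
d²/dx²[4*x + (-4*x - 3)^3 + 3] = -384*x - 288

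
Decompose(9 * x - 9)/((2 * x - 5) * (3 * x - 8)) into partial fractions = 45/(3*x - 8) - 27/(2*x - 5)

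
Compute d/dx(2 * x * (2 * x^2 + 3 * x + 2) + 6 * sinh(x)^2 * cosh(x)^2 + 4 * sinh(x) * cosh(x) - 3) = 12*x^2 + 12*x + 3*sinh(4*x) + 4*cosh(2*x) + 4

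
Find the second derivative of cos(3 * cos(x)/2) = -9*sin(x)^2*cos(3*cos(x)/2)/4 + 3*sin(3*cos(x)/2)*cos(x)/2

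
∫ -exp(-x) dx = exp(-x) + C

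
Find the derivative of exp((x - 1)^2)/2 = x*exp(x^2 - 2*x + 1) - exp(x^2 - 2*x + 1)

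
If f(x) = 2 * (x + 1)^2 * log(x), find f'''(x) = (4*x^2 - 4*x + 4)/x^3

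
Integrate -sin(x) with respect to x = cos(x) + C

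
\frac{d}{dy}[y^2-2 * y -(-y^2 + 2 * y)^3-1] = 6*y^5 - 30*y^4 + 48*y^3 - 24*y^2 + 2*y - 2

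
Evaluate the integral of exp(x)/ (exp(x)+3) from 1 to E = -log(E + 3) + log(3 + exp(E))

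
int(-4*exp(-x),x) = 4*exp(-x) + C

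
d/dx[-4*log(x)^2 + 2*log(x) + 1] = (2 - 8*log(x))/x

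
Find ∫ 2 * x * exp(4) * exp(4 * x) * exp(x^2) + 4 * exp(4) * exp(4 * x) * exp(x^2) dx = exp((x + 2)^2) + C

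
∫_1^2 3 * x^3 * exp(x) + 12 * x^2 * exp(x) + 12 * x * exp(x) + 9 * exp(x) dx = -15*E + 51*exp(2)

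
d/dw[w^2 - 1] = 2*w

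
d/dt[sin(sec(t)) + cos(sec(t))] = sqrt(2)*sin(t)*cos(pi/4 + 1/cos(t))/cos(t)^2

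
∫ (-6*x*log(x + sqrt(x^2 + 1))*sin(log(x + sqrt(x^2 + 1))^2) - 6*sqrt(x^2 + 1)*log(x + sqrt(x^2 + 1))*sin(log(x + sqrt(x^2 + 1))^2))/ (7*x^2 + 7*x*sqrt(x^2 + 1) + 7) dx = 3*cos(log(x + sqrt(x^2 + 1))^2)/7 + C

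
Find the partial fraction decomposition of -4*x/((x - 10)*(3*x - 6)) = 1/(3*(x - 2)) - 5/(3*(x - 10))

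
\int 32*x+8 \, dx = 16*x^2 + 8*x + C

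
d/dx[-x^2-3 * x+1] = -2*x - 3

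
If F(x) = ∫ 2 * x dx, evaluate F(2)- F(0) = 4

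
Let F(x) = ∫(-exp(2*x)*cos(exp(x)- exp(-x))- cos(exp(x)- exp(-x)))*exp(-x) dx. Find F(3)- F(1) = sin(-exp(3) + exp(-3)) + sin(E - exp(-1))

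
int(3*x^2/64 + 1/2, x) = x^3/64 + x/2 + C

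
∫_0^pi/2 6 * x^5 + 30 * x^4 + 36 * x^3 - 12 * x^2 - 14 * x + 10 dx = -1 + 2*(1 + pi/2)^2 + (-2 + (1 + pi/2)^2)^3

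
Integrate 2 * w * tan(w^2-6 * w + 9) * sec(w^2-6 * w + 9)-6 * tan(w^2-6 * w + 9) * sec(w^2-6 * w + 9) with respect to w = sec((w - 3)^2) + C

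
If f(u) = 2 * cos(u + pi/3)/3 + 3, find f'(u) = -2*sin(u + pi/3)/3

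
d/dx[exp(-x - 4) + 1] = -exp(-x - 4)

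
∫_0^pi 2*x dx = pi^2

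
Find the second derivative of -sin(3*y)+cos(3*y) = 9*sin(3*y) - 9*cos(3*y)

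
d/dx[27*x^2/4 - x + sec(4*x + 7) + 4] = 27*x/2 + 4*tan(4*x + 7)*sec(4*x + 7) - 1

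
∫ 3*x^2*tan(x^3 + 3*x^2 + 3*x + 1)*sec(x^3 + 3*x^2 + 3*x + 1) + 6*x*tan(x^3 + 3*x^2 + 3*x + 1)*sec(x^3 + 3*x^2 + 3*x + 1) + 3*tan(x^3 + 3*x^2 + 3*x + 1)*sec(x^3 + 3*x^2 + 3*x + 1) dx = sec((x + 1)^3) + C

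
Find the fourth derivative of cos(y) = cos(y)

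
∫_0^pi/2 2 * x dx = pi^2/4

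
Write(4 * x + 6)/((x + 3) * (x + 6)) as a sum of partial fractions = 6/(x + 6) - 2/(x + 3)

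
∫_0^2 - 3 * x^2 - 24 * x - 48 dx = -152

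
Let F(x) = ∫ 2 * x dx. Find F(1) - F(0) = 1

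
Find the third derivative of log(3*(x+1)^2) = 4/(x^3 + 3*x^2 + 3*x + 1)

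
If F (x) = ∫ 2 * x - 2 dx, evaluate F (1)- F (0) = -1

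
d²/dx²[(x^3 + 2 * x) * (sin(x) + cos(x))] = sqrt(2)*(-x^3*sin(x + pi/4) + 6*x^2*cos(x + pi/4) + 4*x*sin(x + pi/4) + 4*cos(x + pi/4))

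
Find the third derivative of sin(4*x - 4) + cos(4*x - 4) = 64*sin(4*x - 4) - 64*cos(4*x - 4)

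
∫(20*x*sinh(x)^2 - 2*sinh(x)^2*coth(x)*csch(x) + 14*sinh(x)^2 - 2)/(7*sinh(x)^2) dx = 10*x^2/7 + 2*x + 2/(7*tanh(x)) + 2/(7*sinh(x)) + C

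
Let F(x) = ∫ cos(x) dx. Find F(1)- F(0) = sin(1)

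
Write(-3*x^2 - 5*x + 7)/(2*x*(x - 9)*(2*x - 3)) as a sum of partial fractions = 29/(90*(2*x - 3)) - 281/(270*(x - 9)) + 7/(54*x)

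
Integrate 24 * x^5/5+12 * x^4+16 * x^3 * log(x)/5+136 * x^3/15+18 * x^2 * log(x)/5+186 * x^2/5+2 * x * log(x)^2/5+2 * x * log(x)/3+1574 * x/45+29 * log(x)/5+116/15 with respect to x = 6*x^3 + 9*x^2 + 3*x*log(x) + x + (6*x^3 + 9*x^2 + 3*x*log(x) + x + 21)^2/45 + C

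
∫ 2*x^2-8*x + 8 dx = 2*x^3/3 - 4*x^2 + 8*x + C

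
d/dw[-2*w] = -2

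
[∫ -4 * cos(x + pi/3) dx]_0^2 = -4*sin(pi/3 + 2) + 2*sqrt(3)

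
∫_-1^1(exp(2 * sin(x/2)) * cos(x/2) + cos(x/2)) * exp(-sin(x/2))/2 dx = -2*exp(-sin(1/2)) + 2*exp(sin(1/2))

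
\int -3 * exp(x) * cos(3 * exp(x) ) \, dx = -sin(3*exp(x)) + C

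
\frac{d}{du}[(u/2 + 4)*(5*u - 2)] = 5*u + 19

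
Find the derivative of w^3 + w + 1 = 3*w^2 + 1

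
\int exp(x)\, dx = exp(x) + C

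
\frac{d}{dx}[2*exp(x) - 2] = 2*exp(x)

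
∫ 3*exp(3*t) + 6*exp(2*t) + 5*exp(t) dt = (exp(t) + 1)^3 + 2*exp(t) + C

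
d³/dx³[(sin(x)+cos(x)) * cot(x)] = sin(x) + 7*cos(x) - 11*cos(x)/sin(x)^2 - 6*cos(x)^5/sin(x)^4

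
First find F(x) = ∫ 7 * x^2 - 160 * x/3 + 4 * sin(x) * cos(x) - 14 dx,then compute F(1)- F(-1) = -70/3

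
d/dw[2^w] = 2^w*log(2)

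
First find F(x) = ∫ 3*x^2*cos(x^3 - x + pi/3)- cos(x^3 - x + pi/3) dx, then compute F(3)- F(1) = -sqrt(3)/2 + sin(pi/3 + 24)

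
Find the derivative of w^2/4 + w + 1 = w/2 + 1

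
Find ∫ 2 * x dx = x^2 + C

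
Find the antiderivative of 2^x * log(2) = 2^x + C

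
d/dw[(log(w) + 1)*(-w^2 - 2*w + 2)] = (-2*w^2*log(w) - 3*w^2 - 2*w*log(w) - 4*w + 2)/w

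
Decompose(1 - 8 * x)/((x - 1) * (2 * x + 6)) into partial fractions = -25/(8*(x + 3)) - 7/(8*(x - 1))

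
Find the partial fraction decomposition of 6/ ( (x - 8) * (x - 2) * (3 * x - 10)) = -27/(28*(3*x - 10)) + 1/(4*(x - 2)) + 1/(14*(x - 8))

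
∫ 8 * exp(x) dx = 8*exp(x) + C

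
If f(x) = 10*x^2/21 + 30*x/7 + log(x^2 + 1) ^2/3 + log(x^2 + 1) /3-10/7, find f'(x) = (20*x^3 + 90*x^2 + 28*x*log(x^2 + 1) + 34*x + 90)/(21*x^2 + 21)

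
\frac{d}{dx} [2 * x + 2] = 2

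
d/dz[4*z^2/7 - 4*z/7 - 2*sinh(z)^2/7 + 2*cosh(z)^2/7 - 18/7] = 8*z/7 - 4/7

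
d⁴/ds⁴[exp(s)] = exp(s)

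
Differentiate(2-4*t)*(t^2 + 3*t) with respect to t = -12*t^2 - 20*t + 6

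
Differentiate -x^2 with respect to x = -2*x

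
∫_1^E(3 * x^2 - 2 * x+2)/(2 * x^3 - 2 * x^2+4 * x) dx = -log(2)/2 + log(-exp(2) + 2*E + exp(3))/2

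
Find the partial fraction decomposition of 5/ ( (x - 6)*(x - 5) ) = -5/(x - 5) + 5/(x - 6)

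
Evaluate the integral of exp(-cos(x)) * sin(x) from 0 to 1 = -exp(-1) + exp(-cos(1))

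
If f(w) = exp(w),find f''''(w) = exp(w)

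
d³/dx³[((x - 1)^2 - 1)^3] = 120*x^3 - 360*x^2 + 288*x - 48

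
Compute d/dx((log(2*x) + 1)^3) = (3*log(x)^2 + 6*log(2)*log(x) + 6*log(x) + 3*log(2)^2 + 3 + 6*log(2))/x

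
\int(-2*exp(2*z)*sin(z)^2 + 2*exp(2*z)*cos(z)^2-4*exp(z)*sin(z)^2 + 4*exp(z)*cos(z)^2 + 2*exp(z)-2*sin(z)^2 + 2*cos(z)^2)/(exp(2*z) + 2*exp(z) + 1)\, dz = ((exp(z) + 1)*(sin(2*z) - 3) + 2*exp(z))/(exp(z) + 1) + C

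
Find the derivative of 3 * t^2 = 6*t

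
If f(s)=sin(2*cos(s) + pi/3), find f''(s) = -4*sin(s)^2*sin(2*cos(s) + pi/3) - 2*cos(s)*cos(2*cos(s) + pi/3)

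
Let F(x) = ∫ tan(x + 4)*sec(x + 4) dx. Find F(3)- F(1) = -sec(5) + sec(7)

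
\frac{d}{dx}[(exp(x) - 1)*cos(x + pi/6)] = sqrt(2)*exp(x)*cos(x + 5*pi/12) + sin(x + pi/6)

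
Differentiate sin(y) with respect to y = cos(y)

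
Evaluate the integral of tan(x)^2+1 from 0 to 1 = tan(1)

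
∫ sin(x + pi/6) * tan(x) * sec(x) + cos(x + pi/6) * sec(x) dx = sqrt(3)*tan(x)/2 + C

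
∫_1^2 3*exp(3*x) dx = -exp(3) + exp(6)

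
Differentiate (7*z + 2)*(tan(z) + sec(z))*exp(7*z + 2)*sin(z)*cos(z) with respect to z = (49*z*sin(z) + 7*z*sin(2*z) + 7*z*cos(z) - 49*z*cos(2*z)/2 + 49*z/2 + 21*sin(z) + 2*sin(2*z) + 2*cos(z) - 21*cos(2*z)/2 + 21/2)*exp(2)*exp(7*z)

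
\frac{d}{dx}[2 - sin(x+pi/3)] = -cos(x + pi/3)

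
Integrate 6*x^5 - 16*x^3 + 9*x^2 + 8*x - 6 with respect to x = x^6 - 4*x^4 + 3*x^3 + 4*x^2 - 6*x + C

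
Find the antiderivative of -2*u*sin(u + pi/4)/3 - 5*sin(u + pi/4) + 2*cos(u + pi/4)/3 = (2*u/3 + 5)*cos(u + pi/4) + C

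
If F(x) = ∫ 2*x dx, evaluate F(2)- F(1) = 3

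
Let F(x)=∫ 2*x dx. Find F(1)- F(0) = 1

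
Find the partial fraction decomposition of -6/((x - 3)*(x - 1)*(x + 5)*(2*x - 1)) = -48/(55*(2*x - 1)) + 1/(88*(x + 5)) + 1/(2*(x - 1)) - 3/(40*(x - 3))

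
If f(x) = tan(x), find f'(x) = cos(x)^(-2)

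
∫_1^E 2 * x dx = -1 + exp(2)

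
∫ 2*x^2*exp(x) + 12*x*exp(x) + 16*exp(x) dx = 2*(x + 2)^2*exp(x) + C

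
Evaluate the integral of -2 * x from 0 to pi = -pi^2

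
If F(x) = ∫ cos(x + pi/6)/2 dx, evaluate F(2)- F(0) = -1/4 + sin(pi/6 + 2)/2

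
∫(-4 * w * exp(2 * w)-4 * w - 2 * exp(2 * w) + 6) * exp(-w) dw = -4*(2*w - 1)*sinh(w) + C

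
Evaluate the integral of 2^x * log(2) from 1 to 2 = 2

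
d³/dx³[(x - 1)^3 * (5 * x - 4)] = 120*x - 114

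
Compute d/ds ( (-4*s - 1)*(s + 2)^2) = -12*s^2 - 34*s - 20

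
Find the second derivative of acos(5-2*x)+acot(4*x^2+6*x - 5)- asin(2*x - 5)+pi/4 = (96*x^4 + 288*x^3 + 208*x^2 - 12*x - 142)/(64*x^8 + 384*x^7 + 544*x^6 - 576*x^5 - 1228*x^4 + 744*x^3 + 848*x^2 - 780*x + 169)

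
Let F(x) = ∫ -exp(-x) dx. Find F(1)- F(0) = -1 + exp(-1)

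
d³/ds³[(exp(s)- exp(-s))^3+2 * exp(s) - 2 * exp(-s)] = (27*exp(6*s) - exp(4*s) - exp(2*s) + 27)*exp(-3*s)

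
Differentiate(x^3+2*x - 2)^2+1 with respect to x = 6*x^5 + 16*x^3 - 12*x^2 + 8*x - 8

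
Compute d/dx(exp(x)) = exp(x)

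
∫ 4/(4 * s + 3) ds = log(4*s + 3) + C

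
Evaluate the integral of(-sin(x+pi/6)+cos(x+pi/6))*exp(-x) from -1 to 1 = exp(-1)*sin(pi/6 + 1) - E*cos(1 + pi/3)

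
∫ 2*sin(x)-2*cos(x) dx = -2*sqrt(2)*sin(x + pi/4) + C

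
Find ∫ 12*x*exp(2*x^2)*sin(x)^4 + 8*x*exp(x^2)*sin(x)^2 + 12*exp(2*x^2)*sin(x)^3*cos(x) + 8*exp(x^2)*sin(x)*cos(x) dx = (3*exp(x^2)*sin(x)^2 + 4)*exp(x^2)*sin(x)^2 + C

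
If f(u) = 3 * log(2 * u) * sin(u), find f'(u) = 3*(u*log(u)*cos(u) + u*log(2)*cos(u) + sin(u))/u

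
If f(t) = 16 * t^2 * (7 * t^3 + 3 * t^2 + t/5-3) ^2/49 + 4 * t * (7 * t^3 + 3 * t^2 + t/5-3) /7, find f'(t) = 128*t^7 + 96*t^6 + 5664*t^5/245 - 3264*t^4/49 - 9136*t^3/1225 + 972*t^2/245 + 1496*t/245 - 12/7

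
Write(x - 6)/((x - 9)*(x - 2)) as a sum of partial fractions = 4/(7*(x - 2)) + 3/(7*(x - 9))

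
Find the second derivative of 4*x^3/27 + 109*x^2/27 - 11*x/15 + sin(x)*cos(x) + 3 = 8*x/9 - 2*sin(2*x) + 218/27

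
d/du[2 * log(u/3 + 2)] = 2/(u + 6)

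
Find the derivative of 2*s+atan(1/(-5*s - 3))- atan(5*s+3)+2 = 2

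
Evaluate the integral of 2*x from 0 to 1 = 1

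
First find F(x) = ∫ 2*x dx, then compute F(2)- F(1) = 3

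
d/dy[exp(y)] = exp(y)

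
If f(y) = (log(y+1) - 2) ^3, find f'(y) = (3*log(y + 1)^2 - 12*log(y + 1) + 12)/(y + 1)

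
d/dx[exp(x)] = exp(x)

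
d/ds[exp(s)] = exp(s)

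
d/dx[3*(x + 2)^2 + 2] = 6*x + 12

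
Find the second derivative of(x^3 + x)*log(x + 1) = (6*x^3*log(x + 1) + 5*x^3 + 12*x^2*log(x + 1) + 6*x^2 + 6*x*log(x + 1) + x + 2)/(x^2 + 2*x + 1)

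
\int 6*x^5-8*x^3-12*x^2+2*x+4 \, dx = x^6 - 2*x^4 - 4*x^3 + x^2 + 4*x + C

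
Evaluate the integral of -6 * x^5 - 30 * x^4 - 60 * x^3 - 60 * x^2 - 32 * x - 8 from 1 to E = -(1 + E)^6 - (1 + E)^2 + 68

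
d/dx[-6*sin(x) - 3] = -6*cos(x)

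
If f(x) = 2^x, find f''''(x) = 2^x*log(2)^4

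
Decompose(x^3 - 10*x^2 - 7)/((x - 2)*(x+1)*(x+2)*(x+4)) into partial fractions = 77/(12*(x + 4)) - 55/(8*(x + 2)) + 2/(x + 1) - 13/(24*(x - 2))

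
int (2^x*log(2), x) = 2^x + C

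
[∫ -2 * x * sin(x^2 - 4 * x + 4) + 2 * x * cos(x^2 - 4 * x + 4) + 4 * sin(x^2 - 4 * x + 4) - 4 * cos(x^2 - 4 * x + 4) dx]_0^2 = -cos(4) - sin(4) + 1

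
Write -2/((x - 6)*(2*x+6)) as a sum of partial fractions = 1/(9*(x + 3)) - 1/(9*(x - 6))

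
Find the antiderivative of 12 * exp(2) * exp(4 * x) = 3*exp(4*x + 2) + C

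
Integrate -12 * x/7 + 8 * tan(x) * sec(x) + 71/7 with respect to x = -(2*x - 5)*(3*x - 28)/7 + 8*sec(x) + C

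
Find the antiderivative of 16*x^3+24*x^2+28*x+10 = 4*x^4 + 8*x^3 + 14*x^2 + 10*x + C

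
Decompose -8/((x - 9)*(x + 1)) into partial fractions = 4/(5*(x + 1)) - 4/(5*(x - 9))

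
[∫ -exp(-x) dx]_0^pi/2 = -1 + exp(-pi/2)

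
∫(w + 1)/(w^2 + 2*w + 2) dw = log((w + 1)^2 + 1)/2 + C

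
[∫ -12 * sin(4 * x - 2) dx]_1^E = 3*cos(2 - 4*E) - 3*cos(2)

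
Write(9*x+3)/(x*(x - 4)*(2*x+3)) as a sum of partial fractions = -14/(11*(2*x + 3)) + 39/(44*(x - 4)) - 1/(4*x)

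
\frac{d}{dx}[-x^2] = -2*x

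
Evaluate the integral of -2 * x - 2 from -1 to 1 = -4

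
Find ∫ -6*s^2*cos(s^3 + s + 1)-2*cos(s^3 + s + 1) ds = -2*sin(s^3 + s + 1) + C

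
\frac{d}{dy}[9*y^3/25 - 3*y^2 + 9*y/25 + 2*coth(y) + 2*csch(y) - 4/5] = 27*y^2/25 - 6*y + 9/25 - 2*cosh(y)/sinh(y)^2 - 2/sinh(y)^2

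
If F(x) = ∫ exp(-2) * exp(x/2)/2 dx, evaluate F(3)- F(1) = -exp(-3/2) + exp(-1/2)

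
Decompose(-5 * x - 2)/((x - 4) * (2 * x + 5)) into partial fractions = -21/(13*(2*x + 5)) - 22/(13*(x - 4))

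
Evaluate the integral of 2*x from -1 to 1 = 0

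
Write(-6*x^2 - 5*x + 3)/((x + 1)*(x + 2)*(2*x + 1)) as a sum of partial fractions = 16/(3*(2*x + 1)) - 11/(3*(x + 2)) - 2/(x + 1)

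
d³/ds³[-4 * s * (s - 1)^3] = 72 - 96*s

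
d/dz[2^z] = 2^z*log(2)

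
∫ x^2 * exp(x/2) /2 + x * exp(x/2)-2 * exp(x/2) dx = x*(x - 2)*exp(x/2) + C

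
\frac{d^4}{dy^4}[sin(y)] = sin(y)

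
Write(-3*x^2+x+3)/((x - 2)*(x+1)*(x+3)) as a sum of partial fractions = -27/(10*(x + 3)) + 1/(6*(x + 1)) - 7/(15*(x - 2))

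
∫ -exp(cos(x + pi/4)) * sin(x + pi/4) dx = exp(cos(x + pi/4)) + C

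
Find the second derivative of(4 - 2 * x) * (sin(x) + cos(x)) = 2*x*sin(x) + 2*x*cos(x) - 8*cos(x)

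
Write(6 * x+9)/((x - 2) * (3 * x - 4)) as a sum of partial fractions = -51/(2*(3*x - 4)) + 21/(2*(x - 2))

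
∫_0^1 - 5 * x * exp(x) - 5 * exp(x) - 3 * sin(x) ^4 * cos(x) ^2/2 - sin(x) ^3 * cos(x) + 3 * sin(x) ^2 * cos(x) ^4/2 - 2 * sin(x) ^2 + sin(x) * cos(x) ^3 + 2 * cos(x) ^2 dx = -5*E + sin(1)^3*cos(1)^3/2 + (1 - cos(4))/16 + sin(2)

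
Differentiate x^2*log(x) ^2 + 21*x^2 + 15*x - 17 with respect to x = 2*x*log(x)^2 + 2*x*log(x) + 42*x + 15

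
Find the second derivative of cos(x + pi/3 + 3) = -cos(x + pi/3 + 3)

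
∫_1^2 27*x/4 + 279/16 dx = 441/16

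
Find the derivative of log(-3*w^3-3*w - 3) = (3*w^2 + 1)/(w^3 + w + 1)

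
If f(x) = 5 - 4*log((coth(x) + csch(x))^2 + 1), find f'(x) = 8*(sinh(x) + 2/tanh(x) + 2/sinh(x))/(2*cosh(x) + cosh(2*x) + 1)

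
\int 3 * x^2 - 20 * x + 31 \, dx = x^3 - 10*x^2 + 31*x + C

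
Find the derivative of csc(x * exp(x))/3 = -(x + 1)*exp(x)*cos(x*exp(x))/(3*sin(x*exp(x))^2)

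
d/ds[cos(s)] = -sin(s)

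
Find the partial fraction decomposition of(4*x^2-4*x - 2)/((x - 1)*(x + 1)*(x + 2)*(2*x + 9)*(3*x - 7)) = 423/(10660*(3*x - 7)) + 1552/(15785*(2*x + 9)) - 22/(195*(x + 2)) + 3/(70*(x + 1)) + 1/(132*(x - 1))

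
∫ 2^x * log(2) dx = 2^x + C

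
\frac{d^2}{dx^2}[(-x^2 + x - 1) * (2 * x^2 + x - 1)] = -24*x^2 + 6*x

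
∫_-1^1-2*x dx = 0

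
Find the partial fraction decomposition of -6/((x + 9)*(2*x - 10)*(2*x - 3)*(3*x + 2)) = -81/(5525*(3*x + 2)) + 8/(637*(2*x - 3)) + 1/(2450*(x + 9)) - 3/(1666*(x - 5))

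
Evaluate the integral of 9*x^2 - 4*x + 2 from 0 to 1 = 3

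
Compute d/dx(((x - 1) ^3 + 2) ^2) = 6*x^5 - 30*x^4 + 60*x^3 - 48*x^2 + 6*x + 6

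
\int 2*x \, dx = x^2 + C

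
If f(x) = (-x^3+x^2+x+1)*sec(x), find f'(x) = (-x^3*sin(x)/cos(x) + x^2*sin(x)/cos(x) - 3*x^2 + x*sin(x)/cos(x) + 2*x + sin(x)/cos(x) + 1)/cos(x)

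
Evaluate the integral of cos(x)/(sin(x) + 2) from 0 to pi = 0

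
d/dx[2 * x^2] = 4*x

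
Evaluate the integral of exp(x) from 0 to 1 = -1 + E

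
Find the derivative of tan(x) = cos(x)^(-2)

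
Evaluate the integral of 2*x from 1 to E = -1 + exp(2)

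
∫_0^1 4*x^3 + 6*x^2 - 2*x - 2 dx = 0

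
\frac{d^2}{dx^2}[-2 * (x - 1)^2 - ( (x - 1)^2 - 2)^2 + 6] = -12*x^2 + 24*x - 8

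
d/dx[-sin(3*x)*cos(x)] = -cos(2*x) - 2*cos(4*x)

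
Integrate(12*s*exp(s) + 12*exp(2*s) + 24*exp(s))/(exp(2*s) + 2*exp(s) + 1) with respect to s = (12*s*exp(s) + 17*exp(s) + 5)/(exp(s) + 1) + C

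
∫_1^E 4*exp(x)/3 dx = -4*E/3 + 4*exp(E)/3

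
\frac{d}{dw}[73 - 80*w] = -80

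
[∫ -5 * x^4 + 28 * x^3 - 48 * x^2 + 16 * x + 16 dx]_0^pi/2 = (-2 + pi/2)^3*(-pi^2/4 + pi/2 + 2) + 16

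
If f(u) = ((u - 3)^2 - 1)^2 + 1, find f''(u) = 12*u^2 - 72*u + 104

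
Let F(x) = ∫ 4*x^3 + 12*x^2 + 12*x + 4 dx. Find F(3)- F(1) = 240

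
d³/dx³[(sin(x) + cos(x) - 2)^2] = -8*cos(2*x) + 4*sqrt(2)*cos(x + pi/4)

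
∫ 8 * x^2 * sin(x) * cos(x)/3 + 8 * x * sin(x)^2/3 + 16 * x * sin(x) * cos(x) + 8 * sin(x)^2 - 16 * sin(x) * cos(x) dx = (4*x^2/3 + 8*x - 8)*sin(x)^2 + C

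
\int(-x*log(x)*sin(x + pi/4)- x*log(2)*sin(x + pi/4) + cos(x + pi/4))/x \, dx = log(2*x)*cos(x + pi/4) + C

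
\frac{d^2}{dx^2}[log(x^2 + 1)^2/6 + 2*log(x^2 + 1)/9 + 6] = (-6*x^2*log(x^2 + 1) + 8*x^2 + 6*log(x^2 + 1) + 4)/(9*x^4 + 18*x^2 + 9)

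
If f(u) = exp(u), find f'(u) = exp(u)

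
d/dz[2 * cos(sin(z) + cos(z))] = -2*sqrt(2)*sin(sqrt(2)*sin(z + pi/4))*cos(z + pi/4)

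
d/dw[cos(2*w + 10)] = -2*sin(2*w + 10)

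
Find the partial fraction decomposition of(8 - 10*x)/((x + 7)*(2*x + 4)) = -39/(5*(x + 7)) + 14/(5*(x + 2))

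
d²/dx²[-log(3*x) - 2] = x^(-2)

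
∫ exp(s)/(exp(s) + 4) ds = log(exp(s) + 4) + C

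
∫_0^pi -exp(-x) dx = -1 + exp(-pi)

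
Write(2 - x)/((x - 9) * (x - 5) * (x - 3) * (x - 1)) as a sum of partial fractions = -1/(64*(x - 1)) - 1/(24*(x - 3)) + 3/(32*(x - 5)) - 7/(192*(x - 9))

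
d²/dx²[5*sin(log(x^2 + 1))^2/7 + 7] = 10*(-x^2*sin(2*log(x^2 + 1)) + 4*x^2*cos(2*log(x^2 + 1)) + sin(2*log(x^2 + 1)))/(7*x^4 + 14*x^2 + 7)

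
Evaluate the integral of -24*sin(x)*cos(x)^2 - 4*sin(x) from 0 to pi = -24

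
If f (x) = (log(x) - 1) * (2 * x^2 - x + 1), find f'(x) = (4*x^2*log(x) - 2*x^2 - x*log(x) + 1)/x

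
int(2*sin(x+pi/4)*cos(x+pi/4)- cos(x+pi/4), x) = sin(2*x)/2 - sin(x + pi/4) + C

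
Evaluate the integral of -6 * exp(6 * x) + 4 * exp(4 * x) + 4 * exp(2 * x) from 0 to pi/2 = -exp(3*pi) - 2 + 2*exp(pi) + exp(2*pi)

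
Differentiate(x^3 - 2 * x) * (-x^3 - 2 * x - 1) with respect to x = -6*x^5 - 3*x^2 + 8*x + 2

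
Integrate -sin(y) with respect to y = cos(y) + C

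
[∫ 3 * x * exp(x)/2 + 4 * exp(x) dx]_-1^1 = -exp(-1) + 4*E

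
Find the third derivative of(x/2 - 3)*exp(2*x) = 4*x*exp(2*x) - 18*exp(2*x)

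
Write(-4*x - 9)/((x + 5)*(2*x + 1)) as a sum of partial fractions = -14/(9*(2*x + 1)) - 11/(9*(x + 5))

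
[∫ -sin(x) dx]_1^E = cos(E) - cos(1)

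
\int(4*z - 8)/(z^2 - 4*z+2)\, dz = 2*log((z - 2)^2 - 2) + C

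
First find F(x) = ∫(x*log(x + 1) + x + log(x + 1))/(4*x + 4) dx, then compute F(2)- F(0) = log(3)/2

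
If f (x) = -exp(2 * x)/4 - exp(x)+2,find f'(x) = -exp(2*x)/2 - exp(x)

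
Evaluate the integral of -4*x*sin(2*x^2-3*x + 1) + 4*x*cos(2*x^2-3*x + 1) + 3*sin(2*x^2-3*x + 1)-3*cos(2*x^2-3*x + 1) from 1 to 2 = -1 + cos(3) + sin(3)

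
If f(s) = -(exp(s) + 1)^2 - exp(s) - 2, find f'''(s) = -8*exp(2*s) - 3*exp(s)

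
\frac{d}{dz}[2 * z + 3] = 2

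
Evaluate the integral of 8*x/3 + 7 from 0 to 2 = 58/3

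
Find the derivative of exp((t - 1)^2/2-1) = t*exp(t^2/2 - t - 1/2) - exp(t^2/2 - t - 1/2)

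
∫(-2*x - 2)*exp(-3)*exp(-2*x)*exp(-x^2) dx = exp(-(x + 1)^2 - 2) + C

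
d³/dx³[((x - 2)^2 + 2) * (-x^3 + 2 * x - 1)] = -60*x^2 + 96*x - 24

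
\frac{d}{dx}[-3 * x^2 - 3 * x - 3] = -6*x - 3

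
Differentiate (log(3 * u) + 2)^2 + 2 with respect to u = (2*log(u) + 2*log(3) + 4)/u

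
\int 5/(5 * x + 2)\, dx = log(5*x + 2) + C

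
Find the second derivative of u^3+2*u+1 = 6*u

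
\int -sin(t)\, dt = cos(t) + C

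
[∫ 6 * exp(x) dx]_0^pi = -6 + 6*exp(pi)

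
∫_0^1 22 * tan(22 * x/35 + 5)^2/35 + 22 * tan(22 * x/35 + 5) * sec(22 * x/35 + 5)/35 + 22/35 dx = -sec(5) + tan(197/35) + sec(197/35) - tan(5)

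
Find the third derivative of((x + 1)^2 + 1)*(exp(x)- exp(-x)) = (x^2*exp(2*x) + x^2 + 8*x*exp(2*x) - 4*x + 14*exp(2*x) + 2)*exp(-x)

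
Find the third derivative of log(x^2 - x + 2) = (4*x^3 - 6*x^2 - 18*x + 10)/(x^6 - 3*x^5 + 9*x^4 - 13*x^3 + 18*x^2 - 12*x + 8)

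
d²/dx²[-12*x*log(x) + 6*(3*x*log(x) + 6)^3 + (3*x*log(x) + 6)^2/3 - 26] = (972*x^2*log(x)^3 + 2430*x^2*log(x)^2 + 972*x^2*log(x) + 1950*x*log(x)^2 + 5850*x*log(x) + 1950*x + 1944)/x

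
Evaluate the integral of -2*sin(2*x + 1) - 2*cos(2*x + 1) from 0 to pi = 0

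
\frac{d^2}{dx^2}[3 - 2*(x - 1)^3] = 12 - 12*x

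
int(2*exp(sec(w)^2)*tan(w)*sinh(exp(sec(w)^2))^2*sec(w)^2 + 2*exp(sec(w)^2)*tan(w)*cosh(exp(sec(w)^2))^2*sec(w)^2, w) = sinh(2*exp(sec(w)^2))/2 + C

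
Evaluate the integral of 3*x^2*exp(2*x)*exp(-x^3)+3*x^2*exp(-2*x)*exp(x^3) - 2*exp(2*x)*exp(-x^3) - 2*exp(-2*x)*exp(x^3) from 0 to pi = -exp(-pi^3 + 2*pi) + exp(-2*pi + pi^3)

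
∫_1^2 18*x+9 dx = 36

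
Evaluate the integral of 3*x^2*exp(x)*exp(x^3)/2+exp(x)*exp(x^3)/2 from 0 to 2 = -1/2 + exp(10)/2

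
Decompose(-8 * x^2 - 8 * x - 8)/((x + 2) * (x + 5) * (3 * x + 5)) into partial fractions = -76/(5*(3*x + 5)) - 28/(5*(x + 5)) + 8/(x + 2)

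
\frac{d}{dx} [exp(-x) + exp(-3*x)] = (-exp(2*x) - 3)*exp(-3*x)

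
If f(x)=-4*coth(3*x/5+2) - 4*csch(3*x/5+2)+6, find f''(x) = -(72*cosh(3*x/5 + 2) + 18*cosh(6*x/5 + 4) + 54)/(25*sinh(3*x/5 + 2)^3)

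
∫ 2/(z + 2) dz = 2*log(z + 2) + C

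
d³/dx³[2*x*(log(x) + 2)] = -2/x^2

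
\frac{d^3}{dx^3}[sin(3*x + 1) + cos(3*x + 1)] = -27*sqrt(2)*cos(3*x + pi/4 + 1)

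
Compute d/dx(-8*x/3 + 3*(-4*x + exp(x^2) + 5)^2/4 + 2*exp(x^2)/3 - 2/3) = -12*x^2*exp(x^2) + 3*x*exp(2*x^2) + 49*x*exp(x^2)/3 + 24*x - 6*exp(x^2) - 98/3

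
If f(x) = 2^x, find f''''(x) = 2^x*log(2)^4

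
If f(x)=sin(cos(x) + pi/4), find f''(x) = -sin(x)^2*sin(cos(x) + pi/4) - cos(x)*cos(cos(x) + pi/4)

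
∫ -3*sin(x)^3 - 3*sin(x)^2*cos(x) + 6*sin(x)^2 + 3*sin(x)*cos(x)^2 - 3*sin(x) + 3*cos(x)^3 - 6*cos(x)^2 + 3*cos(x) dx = (sqrt(2)*sin(x + pi/4) - 1)^3 + C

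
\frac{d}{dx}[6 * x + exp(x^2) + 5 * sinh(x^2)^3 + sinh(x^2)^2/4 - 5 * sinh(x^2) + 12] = 2*x*exp(x^2) + x*sinh(2*x^2)/2 - 35*x*cosh(x^2)/2 + 15*x*cosh(3*x^2)/2 + 6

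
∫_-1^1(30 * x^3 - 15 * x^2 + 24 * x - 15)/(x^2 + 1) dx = -30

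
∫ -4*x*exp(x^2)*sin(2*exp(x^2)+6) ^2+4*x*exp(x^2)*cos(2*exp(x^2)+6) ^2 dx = sin(4*exp(x^2) + 12)/2 + C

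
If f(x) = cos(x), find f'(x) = -sin(x)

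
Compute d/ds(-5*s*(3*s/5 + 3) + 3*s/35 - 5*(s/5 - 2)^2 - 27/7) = -32*s/5 - 382/35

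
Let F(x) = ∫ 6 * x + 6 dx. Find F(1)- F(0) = 9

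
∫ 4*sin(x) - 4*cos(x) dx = -4*sqrt(2)*sin(x + pi/4) + C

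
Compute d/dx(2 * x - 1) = 2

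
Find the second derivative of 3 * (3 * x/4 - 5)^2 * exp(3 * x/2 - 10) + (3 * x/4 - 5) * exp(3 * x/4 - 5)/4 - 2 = 243*x^2*exp(3*x/2 - 10)/64 + 27*x*exp(3*x/4 - 5)/256 - 81*x*exp(3*x/2 - 10)/2 - 27*exp(3*x/4 - 5)/64 + 837*exp(3*x/2 - 10)/8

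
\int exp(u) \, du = exp(u) + C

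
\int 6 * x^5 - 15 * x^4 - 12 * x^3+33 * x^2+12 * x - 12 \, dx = x^6 - 3*x^5 - 3*x^4 + 11*x^3 + 6*x^2 - 12*x + C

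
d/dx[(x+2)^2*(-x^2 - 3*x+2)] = -4*x^3 - 21*x^2 - 28*x - 4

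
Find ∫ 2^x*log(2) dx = 2^x + C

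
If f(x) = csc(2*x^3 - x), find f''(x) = (-36*x^4 + 72*x^4/sin(x*(2*x^2 - 1))^2 + 12*x^2 - 24*x^2/sin(x*(2*x^2 - 1))^2 - 12*x*cos(x*(2*x^2 - 1))/sin(x*(2*x^2 - 1)) - 1 + 2/sin(x*(2*x^2 - 1))^2)/sin(x*(2*x^2 - 1))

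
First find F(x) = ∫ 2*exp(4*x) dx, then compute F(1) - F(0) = -1/2 + exp(4)/2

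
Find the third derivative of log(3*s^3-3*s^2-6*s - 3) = (6*s^6 - 12*s^5 + 24*s^4 + 50*s^3 - 30*s^2 - 24*s + 2)/(s^9 - 3*s^8 - 3*s^7 + 8*s^6 + 12*s^5 - 3*s^4 - 17*s^3 - 15*s^2 - 6*s - 1)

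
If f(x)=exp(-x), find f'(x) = -exp(-x)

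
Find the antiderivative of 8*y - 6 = 4*y^2 - 6*y + C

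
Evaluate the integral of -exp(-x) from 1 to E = -exp(-1) + exp(-E)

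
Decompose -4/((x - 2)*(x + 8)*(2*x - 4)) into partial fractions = -1/(50*(x + 8)) + 1/(50*(x - 2)) - 1/(5*(x - 2)^2)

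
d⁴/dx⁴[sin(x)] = sin(x)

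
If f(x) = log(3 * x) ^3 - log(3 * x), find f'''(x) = (6*log(x)^2 - 18*log(x) + 12*log(3)*log(x) - 18*log(3) + 4 + 6*log(3)^2)/x^3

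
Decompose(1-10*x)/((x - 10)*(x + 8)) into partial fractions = -9/(2*(x + 8)) - 11/(2*(x - 10))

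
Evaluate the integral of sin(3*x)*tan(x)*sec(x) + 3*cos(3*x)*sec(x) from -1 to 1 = 2*sin(3)*sec(1)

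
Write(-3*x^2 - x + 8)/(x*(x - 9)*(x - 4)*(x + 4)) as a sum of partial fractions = 9/(104*(x + 4)) + 11/(40*(x - 4)) - 244/(585*(x - 9)) + 1/(18*x)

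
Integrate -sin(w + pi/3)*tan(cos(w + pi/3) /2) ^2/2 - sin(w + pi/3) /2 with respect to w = tan(cos(w + pi/3)/2) + C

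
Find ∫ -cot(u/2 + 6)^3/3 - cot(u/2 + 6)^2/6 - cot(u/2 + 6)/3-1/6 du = (cot(u/2 + 6) + 1)*cot(u/2 + 6)/3 + C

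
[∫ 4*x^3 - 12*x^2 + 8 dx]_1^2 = -5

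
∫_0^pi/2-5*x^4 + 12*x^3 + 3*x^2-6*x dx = (-pi/2 + pi^3/8)*(-pi^2/4 + 3*pi/2)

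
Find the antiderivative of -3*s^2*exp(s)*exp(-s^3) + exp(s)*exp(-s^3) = exp(-s^3 + s) + C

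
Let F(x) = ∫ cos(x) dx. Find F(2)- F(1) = -sin(1) + sin(2)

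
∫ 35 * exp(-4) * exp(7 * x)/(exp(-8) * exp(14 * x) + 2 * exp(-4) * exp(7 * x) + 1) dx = 5*exp(7*x)/(exp(7*x) + exp(4)) + C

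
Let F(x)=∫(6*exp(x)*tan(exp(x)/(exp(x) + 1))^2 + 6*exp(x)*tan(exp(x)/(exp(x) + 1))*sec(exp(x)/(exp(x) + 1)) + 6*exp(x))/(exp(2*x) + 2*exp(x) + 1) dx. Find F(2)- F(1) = -6/cos(E/(1 + E)) - 6*tan(E/(1 + E)) + 6*tan(exp(2)/(1 + exp(2))) + 6/cos(exp(2)/(1 + exp(2)))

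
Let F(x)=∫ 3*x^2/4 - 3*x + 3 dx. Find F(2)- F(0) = 2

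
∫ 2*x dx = x^2 + C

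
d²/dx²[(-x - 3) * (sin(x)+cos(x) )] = x*sin(x) + x*cos(x) + 5*sin(x) + cos(x)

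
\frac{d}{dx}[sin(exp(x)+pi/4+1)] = exp(x)*cos(exp(x) + pi/4 + 1)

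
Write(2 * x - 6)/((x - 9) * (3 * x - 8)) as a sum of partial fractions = 2/(19*(3*x - 8)) + 12/(19*(x - 9))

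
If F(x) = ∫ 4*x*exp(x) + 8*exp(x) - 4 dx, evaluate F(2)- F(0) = -12 + 12*exp(2)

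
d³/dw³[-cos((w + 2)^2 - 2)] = -8*w^3*sin(w^2 + 4*w + 2) - 48*w^2*sin(w^2 + 4*w + 2) - 96*w*sin(w^2 + 4*w + 2) + 12*w*cos(w^2 + 4*w + 2) - 64*sin(w^2 + 4*w + 2) + 24*cos(w^2 + 4*w + 2)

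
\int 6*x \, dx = 3*x^2 + C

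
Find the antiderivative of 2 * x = x^2 + C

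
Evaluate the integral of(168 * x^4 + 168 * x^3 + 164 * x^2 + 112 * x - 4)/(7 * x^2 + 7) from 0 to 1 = 136/7 - 4*log(2)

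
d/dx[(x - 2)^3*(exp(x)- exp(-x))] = (x^3*exp(2*x) + x^3 - 3*x^2*exp(2*x) - 9*x^2 + 24*x + 4*exp(2*x) - 20)*exp(-x)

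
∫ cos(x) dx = sin(x) + C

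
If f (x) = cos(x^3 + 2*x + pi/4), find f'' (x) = -9*x^4*cos(x^3 + 2*x + pi/4) - 12*x^2*cos(x^3 + 2*x + pi/4) - 6*x*sin(x^3 + 2*x + pi/4) - 4*cos(x^3 + 2*x + pi/4)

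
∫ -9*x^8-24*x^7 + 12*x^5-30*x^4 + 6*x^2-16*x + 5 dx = -x^9 - 3*x^8 + 2*x^6 - 6*x^5 + 2*x^3 - 8*x^2 + 5*x + C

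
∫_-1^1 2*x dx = 0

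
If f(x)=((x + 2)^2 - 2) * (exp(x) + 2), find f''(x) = x^2*exp(x) + 8*x*exp(x) + 12*exp(x) + 4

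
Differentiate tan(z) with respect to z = cos(z)^(-2)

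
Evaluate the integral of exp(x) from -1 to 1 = E - exp(-1)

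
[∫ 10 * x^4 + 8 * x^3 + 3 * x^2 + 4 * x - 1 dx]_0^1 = 6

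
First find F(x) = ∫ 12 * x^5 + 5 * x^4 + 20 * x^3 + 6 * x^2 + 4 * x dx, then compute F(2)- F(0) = 264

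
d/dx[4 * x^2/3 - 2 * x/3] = 8*x/3 - 2/3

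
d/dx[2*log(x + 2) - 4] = 2/(x + 2)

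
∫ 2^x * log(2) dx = 2^x + C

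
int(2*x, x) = x^2 + C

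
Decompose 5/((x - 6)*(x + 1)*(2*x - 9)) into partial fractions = -20/(33*(2*x - 9)) + 5/(77*(x + 1)) + 5/(21*(x - 6))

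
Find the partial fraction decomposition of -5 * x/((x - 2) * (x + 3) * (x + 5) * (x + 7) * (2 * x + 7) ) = 40/(33*(2*x + 7)) + 5/(72*(x + 7)) - 25/(84*(x + 5)) - 3/(8*(x + 3)) - 2/(693*(x - 2))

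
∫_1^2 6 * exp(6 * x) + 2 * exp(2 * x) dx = -exp(6) - exp(2) + exp(4) + exp(12)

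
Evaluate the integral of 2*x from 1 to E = -1 + exp(2)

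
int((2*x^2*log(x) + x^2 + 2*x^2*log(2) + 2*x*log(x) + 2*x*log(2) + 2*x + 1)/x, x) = (x + 1)^2*log(2*x) + C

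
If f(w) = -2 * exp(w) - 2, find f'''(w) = -2*exp(w)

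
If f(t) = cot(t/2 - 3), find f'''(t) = -3*cot(t/2 - 3)^4/4 - cot(t/2 - 3)^2 - 1/4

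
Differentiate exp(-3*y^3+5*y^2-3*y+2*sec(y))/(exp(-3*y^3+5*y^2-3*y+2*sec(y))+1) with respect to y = (-9*y^2 + 10*y + 2*sin(y)/cos(y)^2 - 3)*exp(3*y)*exp(5*y^2)*exp(3*y^3)*exp(2/cos(y))/(exp(3*y)*exp(3*y^3) + exp(5*y^2)*exp(2/cos(y)))^2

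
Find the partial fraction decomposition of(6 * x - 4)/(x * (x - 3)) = 14/(3*(x - 3)) + 4/(3*x)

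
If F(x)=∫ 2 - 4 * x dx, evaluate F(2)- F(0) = -4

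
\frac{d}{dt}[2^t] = 2^t*log(2)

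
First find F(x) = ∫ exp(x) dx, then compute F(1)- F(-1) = E - exp(-1)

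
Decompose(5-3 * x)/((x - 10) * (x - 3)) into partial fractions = 4/(7*(x - 3)) - 25/(7*(x - 10))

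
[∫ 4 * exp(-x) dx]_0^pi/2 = 4 - 4*exp(-pi/2)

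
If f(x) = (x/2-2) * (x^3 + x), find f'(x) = 2*x^3 - 6*x^2 + x - 2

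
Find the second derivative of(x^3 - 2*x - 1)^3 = 72*x^7 - 252*x^5 - 90*x^4 + 240*x^3 + 144*x^2 - 30*x - 24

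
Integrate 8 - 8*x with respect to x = -4*x^2 + 8*x + C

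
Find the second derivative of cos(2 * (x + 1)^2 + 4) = -16*x^2*cos(2*x^2 + 4*x + 6) - 32*x*cos(2*x^2 + 4*x + 6) - 4*sin(2*x^2 + 4*x + 6) - 16*cos(2*x^2 + 4*x + 6)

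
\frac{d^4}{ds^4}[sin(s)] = sin(s)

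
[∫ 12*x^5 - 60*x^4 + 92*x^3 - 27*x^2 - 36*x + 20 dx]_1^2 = 2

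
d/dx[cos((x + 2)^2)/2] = -(x + 2)*sin(x^2 + 4*x + 4)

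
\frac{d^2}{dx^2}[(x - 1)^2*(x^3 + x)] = 20*x^3 - 24*x^2 + 12*x - 4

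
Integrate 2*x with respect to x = x^2 + C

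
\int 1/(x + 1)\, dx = log(-x - 1) + C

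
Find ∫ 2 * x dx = x^2 + C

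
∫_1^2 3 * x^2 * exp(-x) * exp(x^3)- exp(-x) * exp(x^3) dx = -1 + exp(6)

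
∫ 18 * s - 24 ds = 9*s^2 - 24*s + C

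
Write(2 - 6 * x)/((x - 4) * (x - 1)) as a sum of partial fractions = 4/(3*(x - 1)) - 22/(3*(x - 4))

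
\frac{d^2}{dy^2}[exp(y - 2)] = exp(y - 2)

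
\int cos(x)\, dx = sin(x) + C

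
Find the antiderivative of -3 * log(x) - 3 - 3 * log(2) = -3*x*log(2*x) + C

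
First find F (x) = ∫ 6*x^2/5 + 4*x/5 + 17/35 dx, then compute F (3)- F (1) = 102/7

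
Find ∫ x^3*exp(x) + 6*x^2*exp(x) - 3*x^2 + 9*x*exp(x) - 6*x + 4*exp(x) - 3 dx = (x + 1)^3*(exp(x) - 1) + C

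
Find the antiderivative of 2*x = x^2 + C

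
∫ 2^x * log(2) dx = 2^x + C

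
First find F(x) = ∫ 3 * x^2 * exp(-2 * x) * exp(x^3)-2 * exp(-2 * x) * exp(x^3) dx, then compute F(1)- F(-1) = -E + exp(-1)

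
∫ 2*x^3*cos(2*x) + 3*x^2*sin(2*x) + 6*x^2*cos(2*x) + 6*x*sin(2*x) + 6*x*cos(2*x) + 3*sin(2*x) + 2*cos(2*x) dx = (x + 1)^3*sin(2*x) + C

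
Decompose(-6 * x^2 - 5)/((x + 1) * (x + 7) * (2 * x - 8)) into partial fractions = -299/(132*(x + 7)) + 11/(60*(x + 1)) - 101/(110*(x - 4))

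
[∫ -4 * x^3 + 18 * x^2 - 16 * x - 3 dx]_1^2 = 0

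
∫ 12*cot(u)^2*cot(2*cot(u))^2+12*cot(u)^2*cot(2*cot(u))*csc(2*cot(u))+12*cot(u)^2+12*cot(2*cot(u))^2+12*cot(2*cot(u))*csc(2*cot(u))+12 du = 6/tan(1/tan(u)) + C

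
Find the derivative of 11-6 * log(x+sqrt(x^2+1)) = (-6*x - 6*sqrt(x^2 + 1))/(x^2 + x*sqrt(x^2 + 1) + 1)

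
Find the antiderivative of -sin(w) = cos(w) + C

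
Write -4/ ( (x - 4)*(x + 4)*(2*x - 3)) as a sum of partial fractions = 16/(55*(2*x - 3)) - 1/(22*(x + 4)) - 1/(10*(x - 4))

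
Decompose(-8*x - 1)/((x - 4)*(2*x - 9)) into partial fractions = -74/(2*x - 9) + 33/(x - 4)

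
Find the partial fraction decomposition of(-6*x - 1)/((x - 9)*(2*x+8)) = -23/(26*(x + 4)) - 55/(26*(x - 9))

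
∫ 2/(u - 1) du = log(2*(u - 1)^2) + C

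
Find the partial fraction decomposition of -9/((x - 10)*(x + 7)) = 9/(17*(x + 7)) - 9/(17*(x - 10))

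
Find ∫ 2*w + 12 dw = w^2 + 12*w + C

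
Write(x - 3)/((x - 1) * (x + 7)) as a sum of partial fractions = 5/(4*(x + 7)) - 1/(4*(x - 1))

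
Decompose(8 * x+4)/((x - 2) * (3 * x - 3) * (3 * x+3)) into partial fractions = -2/(27*(x + 1)) - 2/(3*(x - 1)) + 20/(27*(x - 2))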